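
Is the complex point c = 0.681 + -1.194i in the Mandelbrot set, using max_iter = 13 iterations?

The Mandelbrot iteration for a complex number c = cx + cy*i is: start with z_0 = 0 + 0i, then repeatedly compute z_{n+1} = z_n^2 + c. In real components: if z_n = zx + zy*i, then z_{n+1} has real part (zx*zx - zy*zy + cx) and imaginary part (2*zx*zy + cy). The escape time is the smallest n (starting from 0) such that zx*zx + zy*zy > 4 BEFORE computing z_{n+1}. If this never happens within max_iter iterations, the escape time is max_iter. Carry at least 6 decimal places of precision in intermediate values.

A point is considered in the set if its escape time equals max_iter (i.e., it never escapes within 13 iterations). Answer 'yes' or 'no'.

Answer: no

Derivation:
z_0 = 0 + 0i, c = 0.6810 + -1.1940i
Iter 1: z = 0.6810 + -1.1940i, |z|^2 = 1.8894
Iter 2: z = -0.2809 + -2.8202i, |z|^2 = 8.0326
Escaped at iteration 2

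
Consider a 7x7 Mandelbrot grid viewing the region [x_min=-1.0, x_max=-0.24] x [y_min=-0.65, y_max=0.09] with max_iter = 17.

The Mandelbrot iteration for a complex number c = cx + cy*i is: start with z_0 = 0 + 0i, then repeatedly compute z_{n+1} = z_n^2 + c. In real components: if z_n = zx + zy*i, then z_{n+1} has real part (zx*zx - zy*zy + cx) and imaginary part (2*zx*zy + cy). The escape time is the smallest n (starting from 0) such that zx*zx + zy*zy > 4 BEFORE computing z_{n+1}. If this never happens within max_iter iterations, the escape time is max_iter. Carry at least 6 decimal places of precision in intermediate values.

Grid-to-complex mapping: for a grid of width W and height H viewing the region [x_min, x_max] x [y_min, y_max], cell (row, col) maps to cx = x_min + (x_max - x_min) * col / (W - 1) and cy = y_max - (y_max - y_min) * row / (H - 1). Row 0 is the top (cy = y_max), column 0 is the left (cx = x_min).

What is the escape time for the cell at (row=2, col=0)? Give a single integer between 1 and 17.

Answer: 17

Derivation:
z_0 = 0 + 0i, c = -1.0000 + -0.1567i
Iter 1: z = -1.0000 + -0.1567i, |z|^2 = 1.0245
Iter 2: z = -0.0245 + 0.1567i, |z|^2 = 0.0251
Iter 3: z = -1.0239 + -0.1644i, |z|^2 = 1.0755
Iter 4: z = 0.0214 + 0.1799i, |z|^2 = 0.0328
Iter 5: z = -1.0319 + -0.1490i, |z|^2 = 1.0870
Iter 6: z = 0.0427 + 0.1507i, |z|^2 = 0.0245
Iter 7: z = -1.0209 + -0.1438i, |z|^2 = 1.0629
Iter 8: z = 0.0216 + 0.1370i, |z|^2 = 0.0192
Iter 9: z = -1.0183 + -0.1508i, |z|^2 = 1.0596
Iter 10: z = 0.0142 + 0.1504i, |z|^2 = 0.0228
Iter 11: z = -1.0224 + -0.1524i, |z|^2 = 1.0685
Iter 12: z = 0.0221 + 0.1550i, |z|^2 = 0.0245
Iter 13: z = -1.0235 + -0.1498i, |z|^2 = 1.0700
Iter 14: z = 0.0252 + 0.1500i, |z|^2 = 0.0231
Iter 15: z = -1.0219 + -0.1491i, |z|^2 = 1.0665
Iter 16: z = 0.0220 + 0.1481i, |z|^2 = 0.0224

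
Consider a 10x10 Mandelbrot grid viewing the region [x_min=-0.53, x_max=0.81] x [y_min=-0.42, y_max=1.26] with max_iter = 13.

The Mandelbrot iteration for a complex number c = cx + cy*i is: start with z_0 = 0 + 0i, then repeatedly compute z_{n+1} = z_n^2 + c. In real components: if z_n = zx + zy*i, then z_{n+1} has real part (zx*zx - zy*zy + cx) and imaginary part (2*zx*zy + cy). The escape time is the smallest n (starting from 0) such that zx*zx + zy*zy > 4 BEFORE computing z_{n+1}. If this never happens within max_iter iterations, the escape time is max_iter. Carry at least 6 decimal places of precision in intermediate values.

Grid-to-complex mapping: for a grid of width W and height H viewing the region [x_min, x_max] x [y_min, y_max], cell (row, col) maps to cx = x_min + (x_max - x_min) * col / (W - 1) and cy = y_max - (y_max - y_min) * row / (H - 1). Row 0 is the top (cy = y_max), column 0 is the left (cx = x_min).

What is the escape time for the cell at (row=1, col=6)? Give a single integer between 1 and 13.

Answer: 3

Derivation:
z_0 = 0 + 0i, c = 0.3633 + 1.0733i
Iter 1: z = 0.3633 + 1.0733i, |z|^2 = 1.2841
Iter 2: z = -0.6567 + 1.8533i, |z|^2 = 3.8659
Iter 3: z = -2.6401 + -1.3608i, |z|^2 = 8.8218
Escaped at iteration 3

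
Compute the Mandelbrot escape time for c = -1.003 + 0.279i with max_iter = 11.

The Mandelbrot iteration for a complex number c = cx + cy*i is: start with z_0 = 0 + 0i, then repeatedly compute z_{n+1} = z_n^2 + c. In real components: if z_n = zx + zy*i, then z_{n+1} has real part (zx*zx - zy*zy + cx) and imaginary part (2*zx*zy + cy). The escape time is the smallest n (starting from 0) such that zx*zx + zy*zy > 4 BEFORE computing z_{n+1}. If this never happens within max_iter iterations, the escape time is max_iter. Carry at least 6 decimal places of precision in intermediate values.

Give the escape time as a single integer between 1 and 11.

z_0 = 0 + 0i, c = -1.0030 + 0.2790i
Iter 1: z = -1.0030 + 0.2790i, |z|^2 = 1.0838
Iter 2: z = -0.0748 + -0.2807i, |z|^2 = 0.0844
Iter 3: z = -1.0762 + 0.3210i, |z|^2 = 1.2612
Iter 4: z = 0.0521 + -0.4119i, |z|^2 = 0.1724
Iter 5: z = -1.1700 + 0.2361i, |z|^2 = 1.4245
Iter 6: z = 0.3101 + -0.2734i, |z|^2 = 0.1709
Iter 7: z = -0.9816 + 0.1095i, |z|^2 = 0.9755
Iter 8: z = -0.0515 + 0.0641i, |z|^2 = 0.0068
Iter 9: z = -1.0045 + 0.2724i, |z|^2 = 1.0831
Iter 10: z = -0.0683 + -0.2682i, |z|^2 = 0.0766

Answer: 11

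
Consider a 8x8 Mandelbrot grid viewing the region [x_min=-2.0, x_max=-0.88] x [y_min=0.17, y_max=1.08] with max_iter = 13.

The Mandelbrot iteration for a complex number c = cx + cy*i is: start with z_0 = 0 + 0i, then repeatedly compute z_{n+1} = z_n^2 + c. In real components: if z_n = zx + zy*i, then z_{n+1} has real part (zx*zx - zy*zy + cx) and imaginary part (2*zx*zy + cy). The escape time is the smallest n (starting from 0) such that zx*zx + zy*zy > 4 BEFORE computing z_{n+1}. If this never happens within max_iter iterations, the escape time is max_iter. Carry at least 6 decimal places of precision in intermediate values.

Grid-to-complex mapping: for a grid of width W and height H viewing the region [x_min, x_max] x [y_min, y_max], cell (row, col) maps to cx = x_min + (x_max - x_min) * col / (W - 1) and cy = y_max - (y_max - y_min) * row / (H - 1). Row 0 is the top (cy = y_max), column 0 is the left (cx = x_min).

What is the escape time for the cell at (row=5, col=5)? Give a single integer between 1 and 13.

z_0 = 0 + 0i, c = -1.2000 + 0.4300i
Iter 1: z = -1.2000 + 0.4300i, |z|^2 = 1.6249
Iter 2: z = 0.0551 + -0.6020i, |z|^2 = 0.3654
Iter 3: z = -1.5594 + 0.3637i, |z|^2 = 2.5639
Iter 4: z = 1.0994 + -0.7042i, |z|^2 = 1.7045
Iter 5: z = -0.4872 + -1.1183i, |z|^2 = 1.4879
Iter 6: z = -2.2132 + 1.5197i, |z|^2 = 7.2075
Escaped at iteration 6

Answer: 6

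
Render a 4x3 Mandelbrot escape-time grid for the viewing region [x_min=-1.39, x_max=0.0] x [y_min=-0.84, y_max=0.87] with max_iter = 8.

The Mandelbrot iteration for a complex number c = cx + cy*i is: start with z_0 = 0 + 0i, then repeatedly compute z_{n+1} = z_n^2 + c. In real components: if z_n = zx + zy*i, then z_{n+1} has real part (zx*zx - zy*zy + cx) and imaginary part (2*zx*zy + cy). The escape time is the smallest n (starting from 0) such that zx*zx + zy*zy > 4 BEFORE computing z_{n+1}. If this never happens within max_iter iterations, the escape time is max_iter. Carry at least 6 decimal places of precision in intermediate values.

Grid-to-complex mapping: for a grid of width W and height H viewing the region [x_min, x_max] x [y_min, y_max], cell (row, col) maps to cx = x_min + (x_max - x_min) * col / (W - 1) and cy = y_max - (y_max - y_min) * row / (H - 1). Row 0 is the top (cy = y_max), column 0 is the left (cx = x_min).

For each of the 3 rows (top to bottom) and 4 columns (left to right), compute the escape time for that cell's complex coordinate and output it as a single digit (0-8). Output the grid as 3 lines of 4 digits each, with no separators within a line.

(row=0, col=0): c = -1.3900 + 0.8700i → escape time 3
(row=0, col=1): c = -0.9267 + 0.8700i → escape time 3
(row=0, col=2): c = -0.4633 + 0.8700i → escape time 5
(row=0, col=3): c = 0.0000 + 0.8700i → escape time 8
(row=1, col=0): c = -1.3900 + 0.0150i → escape time 8
(row=1, col=1): c = -0.9267 + 0.0150i → escape time 8
(row=1, col=2): c = -0.4633 + 0.0150i → escape time 8
(row=1, col=3): c = 0.0000 + 0.0150i → escape time 8
(row=2, col=0): c = -1.3900 + -0.8400i → escape time 3
(row=2, col=1): c = -0.9267 + -0.8400i → escape time 3
(row=2, col=2): c = -0.4633 + -0.8400i → escape time 5
(row=2, col=3): c = 0.0000 + -0.8400i → escape time 8

Answer: 3358
8888
3358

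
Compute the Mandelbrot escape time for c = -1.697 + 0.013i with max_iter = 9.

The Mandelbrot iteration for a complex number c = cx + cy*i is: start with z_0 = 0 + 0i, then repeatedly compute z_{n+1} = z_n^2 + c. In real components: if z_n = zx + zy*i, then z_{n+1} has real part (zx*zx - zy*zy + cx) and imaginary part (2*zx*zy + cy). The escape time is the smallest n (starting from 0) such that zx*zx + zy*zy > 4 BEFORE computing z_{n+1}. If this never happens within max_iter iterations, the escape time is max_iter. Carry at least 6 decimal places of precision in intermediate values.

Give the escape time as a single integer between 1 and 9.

Answer: 9

Derivation:
z_0 = 0 + 0i, c = -1.6970 + 0.0130i
Iter 1: z = -1.6970 + 0.0130i, |z|^2 = 2.8800
Iter 2: z = 1.1826 + -0.0311i, |z|^2 = 1.3996
Iter 3: z = -0.2993 + -0.0606i, |z|^2 = 0.0933
Iter 4: z = -1.6111 + 0.0493i, |z|^2 = 2.5980
Iter 5: z = 0.8961 + -0.1458i, |z|^2 = 0.8243
Iter 6: z = -0.9152 + -0.2483i, |z|^2 = 0.8993
Iter 7: z = -0.9211 + 0.4675i, |z|^2 = 1.0669
Iter 8: z = -1.0672 + -0.8483i, |z|^2 = 1.8585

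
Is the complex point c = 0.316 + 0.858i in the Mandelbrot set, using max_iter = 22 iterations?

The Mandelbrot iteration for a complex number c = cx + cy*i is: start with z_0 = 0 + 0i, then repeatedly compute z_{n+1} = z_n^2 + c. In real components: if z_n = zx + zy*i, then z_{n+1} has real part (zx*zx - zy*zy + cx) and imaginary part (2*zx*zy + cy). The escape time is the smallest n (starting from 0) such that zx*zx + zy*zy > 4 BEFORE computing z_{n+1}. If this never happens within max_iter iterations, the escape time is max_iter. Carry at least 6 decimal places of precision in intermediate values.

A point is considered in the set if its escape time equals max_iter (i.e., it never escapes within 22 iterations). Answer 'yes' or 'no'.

Answer: no

Derivation:
z_0 = 0 + 0i, c = 0.3160 + 0.8580i
Iter 1: z = 0.3160 + 0.8580i, |z|^2 = 0.8360
Iter 2: z = -0.3203 + 1.4003i, |z|^2 = 2.0633
Iter 3: z = -1.5421 + -0.0390i, |z|^2 = 2.3797
Iter 4: z = 2.6926 + 0.9784i, |z|^2 = 8.2073
Escaped at iteration 4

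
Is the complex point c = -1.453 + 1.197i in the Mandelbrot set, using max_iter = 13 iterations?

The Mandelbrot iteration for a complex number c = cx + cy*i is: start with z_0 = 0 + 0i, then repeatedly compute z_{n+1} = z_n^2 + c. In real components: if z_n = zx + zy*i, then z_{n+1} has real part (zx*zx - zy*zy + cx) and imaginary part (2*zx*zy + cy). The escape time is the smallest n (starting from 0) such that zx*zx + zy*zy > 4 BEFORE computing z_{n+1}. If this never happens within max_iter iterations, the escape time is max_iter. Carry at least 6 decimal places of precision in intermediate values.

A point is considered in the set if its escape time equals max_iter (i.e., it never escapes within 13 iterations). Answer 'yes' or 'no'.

z_0 = 0 + 0i, c = -1.4530 + 1.1970i
Iter 1: z = -1.4530 + 1.1970i, |z|^2 = 3.5440
Iter 2: z = -0.7746 + -2.2815i, |z|^2 = 5.8052
Escaped at iteration 2

Answer: no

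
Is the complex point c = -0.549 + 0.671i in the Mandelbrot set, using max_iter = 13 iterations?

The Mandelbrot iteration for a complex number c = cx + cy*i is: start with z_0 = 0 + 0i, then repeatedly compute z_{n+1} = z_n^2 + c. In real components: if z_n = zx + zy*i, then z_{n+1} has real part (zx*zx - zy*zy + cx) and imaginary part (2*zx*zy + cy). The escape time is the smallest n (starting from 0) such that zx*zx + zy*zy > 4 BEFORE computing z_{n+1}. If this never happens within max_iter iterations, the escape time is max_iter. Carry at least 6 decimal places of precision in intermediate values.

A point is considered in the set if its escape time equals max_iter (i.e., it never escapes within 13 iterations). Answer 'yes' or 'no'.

Answer: yes

Derivation:
z_0 = 0 + 0i, c = -0.5490 + 0.6710i
Iter 1: z = -0.5490 + 0.6710i, |z|^2 = 0.7516
Iter 2: z = -0.6978 + -0.0658i, |z|^2 = 0.4913
Iter 3: z = -0.0663 + 0.7628i, |z|^2 = 0.5862
Iter 4: z = -1.1264 + 0.5698i, |z|^2 = 1.5935
Iter 5: z = 0.3952 + -0.6127i, |z|^2 = 0.5315
Iter 6: z = -0.7682 + 0.1868i, |z|^2 = 0.6250
Iter 7: z = 0.0062 + 0.3840i, |z|^2 = 0.1475
Iter 8: z = -0.6964 + 0.6758i, |z|^2 = 0.9417
Iter 9: z = -0.5206 + -0.2703i, |z|^2 = 0.3441
Iter 10: z = -0.3510 + 0.9524i, |z|^2 = 1.0303
Iter 11: z = -1.3329 + 0.0024i, |z|^2 = 1.7767
Iter 12: z = 1.2276 + 0.6645i, |z|^2 = 1.9487
Did not escape in 13 iterations → in set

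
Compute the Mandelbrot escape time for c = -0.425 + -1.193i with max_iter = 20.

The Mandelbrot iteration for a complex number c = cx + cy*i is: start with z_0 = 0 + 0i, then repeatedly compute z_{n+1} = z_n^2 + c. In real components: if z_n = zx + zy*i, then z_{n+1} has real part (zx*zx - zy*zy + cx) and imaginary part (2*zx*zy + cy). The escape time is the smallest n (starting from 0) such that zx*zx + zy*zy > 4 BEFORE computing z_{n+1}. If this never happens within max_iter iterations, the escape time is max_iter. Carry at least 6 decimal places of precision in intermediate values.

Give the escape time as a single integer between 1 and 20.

z_0 = 0 + 0i, c = -0.4250 + -1.1930i
Iter 1: z = -0.4250 + -1.1930i, |z|^2 = 1.6039
Iter 2: z = -1.6676 + -0.1789i, |z|^2 = 2.8130
Iter 3: z = 2.3239 + -0.5962i, |z|^2 = 5.7561
Escaped at iteration 3

Answer: 3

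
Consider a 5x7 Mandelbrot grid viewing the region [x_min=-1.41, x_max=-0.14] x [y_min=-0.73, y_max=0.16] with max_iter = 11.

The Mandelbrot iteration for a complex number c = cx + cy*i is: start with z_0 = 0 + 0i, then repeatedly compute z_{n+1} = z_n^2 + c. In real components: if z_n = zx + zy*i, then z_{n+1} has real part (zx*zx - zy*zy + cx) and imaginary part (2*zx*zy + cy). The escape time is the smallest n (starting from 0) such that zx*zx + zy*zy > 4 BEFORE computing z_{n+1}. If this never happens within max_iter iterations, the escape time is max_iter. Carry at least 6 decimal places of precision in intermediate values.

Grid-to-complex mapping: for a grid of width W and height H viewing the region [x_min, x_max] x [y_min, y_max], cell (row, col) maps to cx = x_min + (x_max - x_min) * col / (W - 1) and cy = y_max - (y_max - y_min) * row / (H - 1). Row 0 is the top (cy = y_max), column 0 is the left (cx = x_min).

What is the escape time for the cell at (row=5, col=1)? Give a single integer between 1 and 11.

z_0 = 0 + 0i, c = -1.0925 + -0.5817i
Iter 1: z = -1.0925 + -0.5817i, |z|^2 = 1.5319
Iter 2: z = -0.2373 + 0.6893i, |z|^2 = 0.5314
Iter 3: z = -1.5113 + -0.9088i, |z|^2 = 3.1099
Iter 4: z = 0.3657 + 2.1652i, |z|^2 = 4.8217
Escaped at iteration 4

Answer: 4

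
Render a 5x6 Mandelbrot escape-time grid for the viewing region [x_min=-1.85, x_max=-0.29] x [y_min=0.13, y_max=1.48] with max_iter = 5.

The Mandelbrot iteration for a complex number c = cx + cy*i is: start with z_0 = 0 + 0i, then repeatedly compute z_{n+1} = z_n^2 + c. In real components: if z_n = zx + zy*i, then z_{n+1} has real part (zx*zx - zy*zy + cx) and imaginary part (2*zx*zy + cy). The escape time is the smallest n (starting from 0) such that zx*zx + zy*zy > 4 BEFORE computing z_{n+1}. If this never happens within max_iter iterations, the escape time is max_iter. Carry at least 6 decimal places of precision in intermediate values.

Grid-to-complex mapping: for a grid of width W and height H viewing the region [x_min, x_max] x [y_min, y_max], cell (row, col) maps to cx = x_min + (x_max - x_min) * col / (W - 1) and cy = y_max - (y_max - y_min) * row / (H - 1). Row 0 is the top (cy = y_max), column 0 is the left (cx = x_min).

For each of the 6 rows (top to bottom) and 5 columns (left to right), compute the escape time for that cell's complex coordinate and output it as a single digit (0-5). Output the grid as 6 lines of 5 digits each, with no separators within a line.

Answer: 11222
12333
13345
23455
34555
45555

Derivation:
(row=0, col=0): c = -1.8500 + 1.4800i → escape time 1
(row=0, col=1): c = -1.4600 + 1.4800i → escape time 1
(row=0, col=2): c = -1.0700 + 1.4800i → escape time 2
(row=0, col=3): c = -0.6800 + 1.4800i → escape time 2
(row=0, col=4): c = -0.2900 + 1.4800i → escape time 2
(row=1, col=0): c = -1.8500 + 1.2100i → escape time 1
(row=1, col=1): c = -1.4600 + 1.2100i → escape time 2
(row=1, col=2): c = -1.0700 + 1.2100i → escape time 3
(row=1, col=3): c = -0.6800 + 1.2100i → escape time 3
(row=1, col=4): c = -0.2900 + 1.2100i → escape time 3
(row=2, col=0): c = -1.8500 + 0.9400i → escape time 1
(row=2, col=1): c = -1.4600 + 0.9400i → escape time 3
(row=2, col=2): c = -1.0700 + 0.9400i → escape time 3
(row=2, col=3): c = -0.6800 + 0.9400i → escape time 4
(row=2, col=4): c = -0.2900 + 0.9400i → escape time 5
(row=3, col=0): c = -1.8500 + 0.6700i → escape time 2
(row=3, col=1): c = -1.4600 + 0.6700i → escape time 3
(row=3, col=2): c = -1.0700 + 0.6700i → escape time 4
(row=3, col=3): c = -0.6800 + 0.6700i → escape time 5
(row=3, col=4): c = -0.2900 + 0.6700i → escape time 5
(row=4, col=0): c = -1.8500 + 0.4000i → escape time 3
(row=4, col=1): c = -1.4600 + 0.4000i → escape time 4
(row=4, col=2): c = -1.0700 + 0.4000i → escape time 5
(row=4, col=3): c = -0.6800 + 0.4000i → escape time 5
(row=4, col=4): c = -0.2900 + 0.4000i → escape time 5
(row=5, col=0): c = -1.8500 + 0.1300i → escape time 4
(row=5, col=1): c = -1.4600 + 0.1300i → escape time 5
(row=5, col=2): c = -1.0700 + 0.1300i → escape time 5
(row=5, col=3): c = -0.6800 + 0.1300i → escape time 5
(row=5, col=4): c = -0.2900 + 0.1300i → escape time 5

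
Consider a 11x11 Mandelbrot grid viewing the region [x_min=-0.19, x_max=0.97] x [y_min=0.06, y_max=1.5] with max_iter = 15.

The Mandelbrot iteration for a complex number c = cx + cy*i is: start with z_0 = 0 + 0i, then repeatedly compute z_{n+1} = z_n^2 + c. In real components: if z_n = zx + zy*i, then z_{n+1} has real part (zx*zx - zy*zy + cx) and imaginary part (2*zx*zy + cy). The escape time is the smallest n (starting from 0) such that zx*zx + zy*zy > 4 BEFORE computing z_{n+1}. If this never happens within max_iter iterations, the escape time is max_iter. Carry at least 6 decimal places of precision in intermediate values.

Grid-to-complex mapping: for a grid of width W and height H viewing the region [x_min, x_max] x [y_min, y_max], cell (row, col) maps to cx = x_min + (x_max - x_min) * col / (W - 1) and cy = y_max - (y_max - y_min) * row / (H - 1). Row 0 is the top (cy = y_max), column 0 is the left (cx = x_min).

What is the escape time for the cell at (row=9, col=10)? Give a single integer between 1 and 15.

Answer: 3

Derivation:
z_0 = 0 + 0i, c = 0.9700 + 0.2040i
Iter 1: z = 0.9700 + 0.2040i, |z|^2 = 0.9825
Iter 2: z = 1.8693 + 0.5998i, |z|^2 = 3.8539
Iter 3: z = 4.1045 + 2.4462i, |z|^2 = 22.8311
Escaped at iteration 3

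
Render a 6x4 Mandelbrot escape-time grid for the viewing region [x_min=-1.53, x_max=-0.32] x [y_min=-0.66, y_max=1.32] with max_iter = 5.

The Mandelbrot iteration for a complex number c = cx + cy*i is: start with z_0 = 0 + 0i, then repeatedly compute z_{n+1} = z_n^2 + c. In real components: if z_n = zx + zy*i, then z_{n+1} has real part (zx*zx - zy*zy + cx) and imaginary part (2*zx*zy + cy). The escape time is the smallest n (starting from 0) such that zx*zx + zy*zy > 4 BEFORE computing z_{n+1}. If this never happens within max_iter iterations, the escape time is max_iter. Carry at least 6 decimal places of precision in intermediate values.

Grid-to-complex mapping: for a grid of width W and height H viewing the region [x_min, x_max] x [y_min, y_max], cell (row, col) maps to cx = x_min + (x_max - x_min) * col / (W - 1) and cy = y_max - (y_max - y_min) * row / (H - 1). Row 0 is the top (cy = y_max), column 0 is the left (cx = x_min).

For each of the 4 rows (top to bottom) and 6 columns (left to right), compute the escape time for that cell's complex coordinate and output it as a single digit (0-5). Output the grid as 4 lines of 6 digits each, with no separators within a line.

Answer: 122232
334555
555555
334555

Derivation:
(row=0, col=0): c = -1.5300 + 1.3200i → escape time 1
(row=0, col=1): c = -1.2880 + 1.3200i → escape time 2
(row=0, col=2): c = -1.0460 + 1.3200i → escape time 2
(row=0, col=3): c = -0.8040 + 1.3200i → escape time 2
(row=0, col=4): c = -0.5620 + 1.3200i → escape time 3
(row=0, col=5): c = -0.3200 + 1.3200i → escape time 2
(row=1, col=0): c = -1.5300 + 0.6600i → escape time 3
(row=1, col=1): c = -1.2880 + 0.6600i → escape time 3
(row=1, col=2): c = -1.0460 + 0.6600i → escape time 4
(row=1, col=3): c = -0.8040 + 0.6600i → escape time 5
(row=1, col=4): c = -0.5620 + 0.6600i → escape time 5
(row=1, col=5): c = -0.3200 + 0.6600i → escape time 5
(row=2, col=0): c = -1.5300 + 0.0000i → escape time 5
(row=2, col=1): c = -1.2880 + 0.0000i → escape time 5
(row=2, col=2): c = -1.0460 + 0.0000i → escape time 5
(row=2, col=3): c = -0.8040 + 0.0000i → escape time 5
(row=2, col=4): c = -0.5620 + 0.0000i → escape time 5
(row=2, col=5): c = -0.3200 + 0.0000i → escape time 5
(row=3, col=0): c = -1.5300 + -0.6600i → escape time 3
(row=3, col=1): c = -1.2880 + -0.6600i → escape time 3
(row=3, col=2): c = -1.0460 + -0.6600i → escape time 4
(row=3, col=3): c = -0.8040 + -0.6600i → escape time 5
(row=3, col=4): c = -0.5620 + -0.6600i → escape time 5
(row=3, col=5): c = -0.3200 + -0.6600i → escape time 5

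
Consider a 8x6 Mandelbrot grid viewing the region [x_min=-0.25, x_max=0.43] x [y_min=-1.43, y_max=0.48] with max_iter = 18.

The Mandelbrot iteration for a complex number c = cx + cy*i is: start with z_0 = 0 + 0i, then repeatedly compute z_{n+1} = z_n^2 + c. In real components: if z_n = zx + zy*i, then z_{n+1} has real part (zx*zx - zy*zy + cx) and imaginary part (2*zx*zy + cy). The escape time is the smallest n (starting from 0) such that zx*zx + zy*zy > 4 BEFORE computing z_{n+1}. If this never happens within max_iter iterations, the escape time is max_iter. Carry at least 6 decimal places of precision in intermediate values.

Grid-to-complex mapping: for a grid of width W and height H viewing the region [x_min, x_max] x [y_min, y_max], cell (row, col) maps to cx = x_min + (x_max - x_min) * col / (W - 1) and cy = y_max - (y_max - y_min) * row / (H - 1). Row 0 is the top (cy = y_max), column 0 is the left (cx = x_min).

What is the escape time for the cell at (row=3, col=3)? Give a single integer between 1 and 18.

Answer: 16

Derivation:
z_0 = 0 + 0i, c = 0.0414 + -0.6660i
Iter 1: z = 0.0414 + -0.6660i, |z|^2 = 0.4453
Iter 2: z = -0.4004 + -0.7212i, |z|^2 = 0.6804
Iter 3: z = -0.3183 + -0.0885i, |z|^2 = 0.1092
Iter 4: z = 0.1349 + -0.6097i, |z|^2 = 0.3899
Iter 5: z = -0.3121 + -0.8305i, |z|^2 = 0.7872
Iter 6: z = -0.5510 + -0.1476i, |z|^2 = 0.3254
Iter 7: z = 0.3232 + -0.5033i, |z|^2 = 0.3578
Iter 8: z = -0.1074 + -0.9914i, |z|^2 = 0.9944
Iter 9: z = -0.9299 + -0.4530i, |z|^2 = 1.0699
Iter 10: z = 0.7009 + 0.1765i, |z|^2 = 0.5223
Iter 11: z = 0.5015 + -0.4186i, |z|^2 = 0.4267
Iter 12: z = 0.1177 + -1.0859i, |z|^2 = 1.1929
Iter 13: z = -1.1238 + -0.9215i, |z|^2 = 2.1122
Iter 14: z = 0.4552 + 1.4053i, |z|^2 = 2.1820
Iter 15: z = -1.7262 + 0.6133i, |z|^2 = 3.3560
Iter 16: z = 2.6453 + -2.7833i, |z|^2 = 14.7444
Escaped at iteration 16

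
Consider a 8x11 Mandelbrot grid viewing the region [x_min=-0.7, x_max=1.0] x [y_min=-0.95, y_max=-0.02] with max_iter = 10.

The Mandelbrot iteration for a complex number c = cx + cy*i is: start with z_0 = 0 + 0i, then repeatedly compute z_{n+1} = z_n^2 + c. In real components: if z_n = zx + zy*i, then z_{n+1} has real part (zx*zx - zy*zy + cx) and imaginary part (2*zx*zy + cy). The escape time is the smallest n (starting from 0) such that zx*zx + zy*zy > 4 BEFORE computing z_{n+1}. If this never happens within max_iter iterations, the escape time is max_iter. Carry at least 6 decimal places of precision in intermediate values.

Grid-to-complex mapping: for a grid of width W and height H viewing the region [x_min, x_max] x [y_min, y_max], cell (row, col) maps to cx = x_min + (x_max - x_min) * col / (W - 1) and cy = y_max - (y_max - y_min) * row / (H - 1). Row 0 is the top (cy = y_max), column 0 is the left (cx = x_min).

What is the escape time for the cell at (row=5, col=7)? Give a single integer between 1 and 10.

z_0 = 0 + 0i, c = 1.0000 + -0.4850i
Iter 1: z = 1.0000 + -0.4850i, |z|^2 = 1.2352
Iter 2: z = 1.7648 + -1.4550i, |z|^2 = 5.2315
Escaped at iteration 2

Answer: 2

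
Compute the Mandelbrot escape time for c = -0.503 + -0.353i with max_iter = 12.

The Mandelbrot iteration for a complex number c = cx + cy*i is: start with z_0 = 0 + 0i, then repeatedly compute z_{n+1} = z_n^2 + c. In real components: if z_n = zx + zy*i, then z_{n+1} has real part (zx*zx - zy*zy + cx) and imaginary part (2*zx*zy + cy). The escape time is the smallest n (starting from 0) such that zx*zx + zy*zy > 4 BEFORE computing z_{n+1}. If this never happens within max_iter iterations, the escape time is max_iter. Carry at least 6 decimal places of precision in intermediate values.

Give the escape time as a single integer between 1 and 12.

z_0 = 0 + 0i, c = -0.5030 + -0.3530i
Iter 1: z = -0.5030 + -0.3530i, |z|^2 = 0.3776
Iter 2: z = -0.3746 + 0.0021i, |z|^2 = 0.1403
Iter 3: z = -0.3627 + -0.3546i, |z|^2 = 0.2573
Iter 4: z = -0.4972 + -0.0958i, |z|^2 = 0.2564
Iter 5: z = -0.2650 + -0.2577i, |z|^2 = 0.1366
Iter 6: z = -0.4992 + -0.2164i, |z|^2 = 0.2961
Iter 7: z = -0.3006 + -0.1369i, |z|^2 = 0.1091
Iter 8: z = -0.4314 + -0.2707i, |z|^2 = 0.2594
Iter 9: z = -0.3902 + -0.1195i, |z|^2 = 0.1665
Iter 10: z = -0.3650 + -0.2598i, |z|^2 = 0.2007
Iter 11: z = -0.4372 + -0.1633i, |z|^2 = 0.2179

Answer: 12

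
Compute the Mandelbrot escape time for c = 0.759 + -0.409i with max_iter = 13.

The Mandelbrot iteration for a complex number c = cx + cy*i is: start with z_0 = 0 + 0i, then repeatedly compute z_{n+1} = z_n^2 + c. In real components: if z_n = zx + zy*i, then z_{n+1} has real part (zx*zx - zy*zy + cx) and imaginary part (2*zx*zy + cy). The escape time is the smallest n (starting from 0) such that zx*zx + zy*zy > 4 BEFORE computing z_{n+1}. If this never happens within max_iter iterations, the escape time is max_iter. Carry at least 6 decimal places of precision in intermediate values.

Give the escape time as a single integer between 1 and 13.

Answer: 3

Derivation:
z_0 = 0 + 0i, c = 0.7590 + -0.4090i
Iter 1: z = 0.7590 + -0.4090i, |z|^2 = 0.7434
Iter 2: z = 1.1678 + -1.0299i, |z|^2 = 2.4244
Iter 3: z = 1.0621 + -2.8143i, |z|^2 = 9.0487
Escaped at iteration 3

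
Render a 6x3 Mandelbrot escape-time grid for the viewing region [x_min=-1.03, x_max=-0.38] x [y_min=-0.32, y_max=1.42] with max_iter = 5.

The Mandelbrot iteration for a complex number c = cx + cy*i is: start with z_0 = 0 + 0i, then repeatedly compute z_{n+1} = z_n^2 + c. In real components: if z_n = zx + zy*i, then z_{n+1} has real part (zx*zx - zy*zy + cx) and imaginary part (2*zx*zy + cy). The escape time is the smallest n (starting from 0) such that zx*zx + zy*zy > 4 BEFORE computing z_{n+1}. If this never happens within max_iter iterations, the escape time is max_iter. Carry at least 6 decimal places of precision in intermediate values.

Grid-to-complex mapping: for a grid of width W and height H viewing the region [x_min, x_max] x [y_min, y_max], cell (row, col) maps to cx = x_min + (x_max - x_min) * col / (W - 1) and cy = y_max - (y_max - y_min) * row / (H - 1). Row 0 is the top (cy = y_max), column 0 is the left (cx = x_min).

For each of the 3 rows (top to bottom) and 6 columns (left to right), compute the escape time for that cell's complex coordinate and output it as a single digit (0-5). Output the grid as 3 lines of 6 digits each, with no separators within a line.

(row=0, col=0): c = -1.0300 + 1.4200i → escape time 2
(row=0, col=1): c = -0.9000 + 1.4200i → escape time 2
(row=0, col=2): c = -0.7700 + 1.4200i → escape time 2
(row=0, col=3): c = -0.6400 + 1.4200i → escape time 2
(row=0, col=4): c = -0.5100 + 1.4200i → escape time 2
(row=0, col=5): c = -0.3800 + 1.4200i → escape time 2
(row=1, col=0): c = -1.0300 + 0.5500i → escape time 5
(row=1, col=1): c = -0.9000 + 0.5500i → escape time 5
(row=1, col=2): c = -0.7700 + 0.5500i → escape time 5
(row=1, col=3): c = -0.6400 + 0.5500i → escape time 5
(row=1, col=4): c = -0.5100 + 0.5500i → escape time 5
(row=1, col=5): c = -0.3800 + 0.5500i → escape time 5
(row=2, col=0): c = -1.0300 + -0.3200i → escape time 5
(row=2, col=1): c = -0.9000 + -0.3200i → escape time 5
(row=2, col=2): c = -0.7700 + -0.3200i → escape time 5
(row=2, col=3): c = -0.6400 + -0.3200i → escape time 5
(row=2, col=4): c = -0.5100 + -0.3200i → escape time 5
(row=2, col=5): c = -0.3800 + -0.3200i → escape time 5

Answer: 222222
555555
555555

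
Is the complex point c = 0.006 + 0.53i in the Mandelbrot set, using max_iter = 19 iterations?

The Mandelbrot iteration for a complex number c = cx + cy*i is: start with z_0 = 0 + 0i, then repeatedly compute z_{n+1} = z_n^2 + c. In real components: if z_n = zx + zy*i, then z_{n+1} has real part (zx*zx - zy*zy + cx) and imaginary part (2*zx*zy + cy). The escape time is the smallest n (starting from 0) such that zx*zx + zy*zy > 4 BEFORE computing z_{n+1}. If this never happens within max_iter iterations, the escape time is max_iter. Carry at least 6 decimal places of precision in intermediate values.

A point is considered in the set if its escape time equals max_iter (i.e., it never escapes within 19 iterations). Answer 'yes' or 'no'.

z_0 = 0 + 0i, c = 0.0060 + 0.5300i
Iter 1: z = 0.0060 + 0.5300i, |z|^2 = 0.2809
Iter 2: z = -0.2749 + 0.5364i, |z|^2 = 0.3632
Iter 3: z = -0.2061 + 0.2351i, |z|^2 = 0.0978
Iter 4: z = -0.0068 + 0.4331i, |z|^2 = 0.1876
Iter 5: z = -0.1815 + 0.5241i, |z|^2 = 0.3076
Iter 6: z = -0.2357 + 0.3398i, |z|^2 = 0.1710
Iter 7: z = -0.0539 + 0.3698i, |z|^2 = 0.1397
Iter 8: z = -0.1279 + 0.4902i, |z|^2 = 0.2566
Iter 9: z = -0.2179 + 0.4047i, |z|^2 = 0.2112
Iter 10: z = -0.1103 + 0.3536i, |z|^2 = 0.1372
Iter 11: z = -0.1069 + 0.4520i, |z|^2 = 0.2157
Iter 12: z = -0.1869 + 0.4334i, |z|^2 = 0.2227
Iter 13: z = -0.1469 + 0.3680i, |z|^2 = 0.1570
Iter 14: z = -0.1079 + 0.4219i, |z|^2 = 0.1896
Iter 15: z = -0.1604 + 0.4390i, |z|^2 = 0.2184
Iter 16: z = -0.1610 + 0.3892i, |z|^2 = 0.1774
Iter 17: z = -0.1196 + 0.4047i, |z|^2 = 0.1781
Iter 18: z = -0.1435 + 0.4332i, |z|^2 = 0.2083
Did not escape in 19 iterations → in set

Answer: yes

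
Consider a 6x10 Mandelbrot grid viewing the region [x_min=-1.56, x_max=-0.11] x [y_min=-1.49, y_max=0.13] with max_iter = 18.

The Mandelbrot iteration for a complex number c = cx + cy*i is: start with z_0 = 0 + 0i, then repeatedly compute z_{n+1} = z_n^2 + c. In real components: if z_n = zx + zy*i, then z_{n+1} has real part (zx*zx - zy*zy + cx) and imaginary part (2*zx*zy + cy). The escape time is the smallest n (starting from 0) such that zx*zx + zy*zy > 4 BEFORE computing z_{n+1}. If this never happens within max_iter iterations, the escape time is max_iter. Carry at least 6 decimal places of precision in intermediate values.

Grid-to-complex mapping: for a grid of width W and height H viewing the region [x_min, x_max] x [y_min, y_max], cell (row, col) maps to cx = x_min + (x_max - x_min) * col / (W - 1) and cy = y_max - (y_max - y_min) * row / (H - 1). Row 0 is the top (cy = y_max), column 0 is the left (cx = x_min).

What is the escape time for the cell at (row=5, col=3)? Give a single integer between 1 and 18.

z_0 = 0 + 0i, c = -0.6900 + -0.7700i
Iter 1: z = -0.6900 + -0.7700i, |z|^2 = 1.0690
Iter 2: z = -0.8068 + 0.2926i, |z|^2 = 0.7365
Iter 3: z = -0.1247 + -1.2421i, |z|^2 = 1.5585
Iter 4: z = -2.2174 + -0.4602i, |z|^2 = 5.1285
Escaped at iteration 4

Answer: 4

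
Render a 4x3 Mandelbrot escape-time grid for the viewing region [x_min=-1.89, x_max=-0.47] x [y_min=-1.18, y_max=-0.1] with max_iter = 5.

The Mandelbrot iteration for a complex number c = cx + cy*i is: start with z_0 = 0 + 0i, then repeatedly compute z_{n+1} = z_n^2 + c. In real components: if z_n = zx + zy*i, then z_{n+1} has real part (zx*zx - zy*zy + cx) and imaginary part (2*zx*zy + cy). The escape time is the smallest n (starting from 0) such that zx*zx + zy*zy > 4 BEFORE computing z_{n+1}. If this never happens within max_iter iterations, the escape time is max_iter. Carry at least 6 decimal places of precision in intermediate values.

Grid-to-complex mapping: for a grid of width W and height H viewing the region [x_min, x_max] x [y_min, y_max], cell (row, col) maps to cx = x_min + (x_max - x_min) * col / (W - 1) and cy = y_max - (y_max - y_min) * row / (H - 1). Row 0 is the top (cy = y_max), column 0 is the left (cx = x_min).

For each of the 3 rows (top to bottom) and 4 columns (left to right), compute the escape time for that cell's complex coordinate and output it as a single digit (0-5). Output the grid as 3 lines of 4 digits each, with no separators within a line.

(row=0, col=0): c = -1.8900 + -0.1000i → escape time 4
(row=0, col=1): c = -1.4167 + -0.1000i → escape time 5
(row=0, col=2): c = -0.9433 + -0.1000i → escape time 5
(row=0, col=3): c = -0.4700 + -0.1000i → escape time 5
(row=1, col=0): c = -1.8900 + -0.6400i → escape time 2
(row=1, col=1): c = -1.4167 + -0.6400i → escape time 3
(row=1, col=2): c = -0.9433 + -0.6400i → escape time 4
(row=1, col=3): c = -0.4700 + -0.6400i → escape time 5
(row=2, col=0): c = -1.8900 + -1.1800i → escape time 1
(row=2, col=1): c = -1.4167 + -1.1800i → escape time 2
(row=2, col=2): c = -0.9433 + -1.1800i → escape time 3
(row=2, col=3): c = -0.4700 + -1.1800i → escape time 3

Answer: 4555
2345
1233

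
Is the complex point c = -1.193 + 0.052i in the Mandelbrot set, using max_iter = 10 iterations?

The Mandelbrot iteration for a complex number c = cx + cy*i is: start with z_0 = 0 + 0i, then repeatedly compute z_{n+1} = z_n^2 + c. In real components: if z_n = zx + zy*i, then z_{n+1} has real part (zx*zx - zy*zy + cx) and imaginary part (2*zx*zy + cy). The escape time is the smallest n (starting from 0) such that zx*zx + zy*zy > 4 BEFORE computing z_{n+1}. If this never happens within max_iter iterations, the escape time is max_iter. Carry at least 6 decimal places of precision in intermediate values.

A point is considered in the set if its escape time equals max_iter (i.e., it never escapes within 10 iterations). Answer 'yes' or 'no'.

Answer: yes

Derivation:
z_0 = 0 + 0i, c = -1.1930 + 0.0520i
Iter 1: z = -1.1930 + 0.0520i, |z|^2 = 1.4260
Iter 2: z = 0.2275 + -0.0721i, |z|^2 = 0.0570
Iter 3: z = -1.1464 + 0.0192i, |z|^2 = 1.3146
Iter 4: z = 0.1209 + 0.0080i, |z|^2 = 0.0147
Iter 5: z = -1.1784 + 0.0539i, |z|^2 = 1.3916
Iter 6: z = 0.1928 + -0.0751i, |z|^2 = 0.0428
Iter 7: z = -1.1615 + 0.0230i, |z|^2 = 1.3495
Iter 8: z = 0.1555 + -0.0015i, |z|^2 = 0.0242
Iter 9: z = -1.1688 + 0.0515i, |z|^2 = 1.3688
Did not escape in 10 iterations → in set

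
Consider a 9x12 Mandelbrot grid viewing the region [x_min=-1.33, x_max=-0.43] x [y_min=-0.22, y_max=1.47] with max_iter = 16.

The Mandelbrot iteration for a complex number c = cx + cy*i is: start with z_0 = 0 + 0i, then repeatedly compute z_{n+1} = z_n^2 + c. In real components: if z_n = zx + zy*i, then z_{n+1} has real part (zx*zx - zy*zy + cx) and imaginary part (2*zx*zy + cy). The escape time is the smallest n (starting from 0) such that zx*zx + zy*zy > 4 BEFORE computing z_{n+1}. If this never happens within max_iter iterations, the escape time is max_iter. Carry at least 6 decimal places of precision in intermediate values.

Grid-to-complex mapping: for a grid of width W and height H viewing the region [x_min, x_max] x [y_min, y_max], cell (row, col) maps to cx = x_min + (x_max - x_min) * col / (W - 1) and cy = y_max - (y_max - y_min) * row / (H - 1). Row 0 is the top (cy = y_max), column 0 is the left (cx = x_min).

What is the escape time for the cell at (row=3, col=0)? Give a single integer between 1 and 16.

Answer: 3

Derivation:
z_0 = 0 + 0i, c = -1.3300 + 1.0091i
Iter 1: z = -1.3300 + 1.0091i, |z|^2 = 2.7872
Iter 2: z = -0.5794 + -1.6751i, |z|^2 = 3.1416
Iter 3: z = -3.8003 + 2.9501i, |z|^2 = 23.1449
Escaped at iteration 3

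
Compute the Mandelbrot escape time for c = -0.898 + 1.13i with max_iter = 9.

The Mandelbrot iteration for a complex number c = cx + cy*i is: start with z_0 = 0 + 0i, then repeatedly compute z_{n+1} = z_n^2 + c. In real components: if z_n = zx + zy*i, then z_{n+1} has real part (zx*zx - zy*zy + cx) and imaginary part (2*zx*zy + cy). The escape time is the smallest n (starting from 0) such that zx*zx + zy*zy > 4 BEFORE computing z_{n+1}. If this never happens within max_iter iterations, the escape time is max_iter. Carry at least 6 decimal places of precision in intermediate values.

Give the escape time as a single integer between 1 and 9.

Answer: 3

Derivation:
z_0 = 0 + 0i, c = -0.8980 + 1.1300i
Iter 1: z = -0.8980 + 1.1300i, |z|^2 = 2.0833
Iter 2: z = -1.3685 + -0.8995i, |z|^2 = 2.6818
Iter 3: z = 0.1657 + 3.5919i, |z|^2 = 12.9290
Escaped at iteration 3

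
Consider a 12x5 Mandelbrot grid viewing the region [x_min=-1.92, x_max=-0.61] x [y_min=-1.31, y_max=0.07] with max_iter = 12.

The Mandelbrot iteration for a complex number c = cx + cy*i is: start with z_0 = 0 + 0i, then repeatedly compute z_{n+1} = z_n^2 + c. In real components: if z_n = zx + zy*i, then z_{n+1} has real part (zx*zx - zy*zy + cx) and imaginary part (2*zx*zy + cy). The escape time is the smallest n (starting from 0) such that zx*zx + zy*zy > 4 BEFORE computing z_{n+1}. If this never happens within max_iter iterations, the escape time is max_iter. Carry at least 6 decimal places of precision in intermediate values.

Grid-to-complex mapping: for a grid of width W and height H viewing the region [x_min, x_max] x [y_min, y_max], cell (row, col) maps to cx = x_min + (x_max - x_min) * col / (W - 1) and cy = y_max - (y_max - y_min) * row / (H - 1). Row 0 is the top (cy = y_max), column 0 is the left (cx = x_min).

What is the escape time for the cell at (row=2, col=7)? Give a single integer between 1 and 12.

Answer: 4

Derivation:
z_0 = 0 + 0i, c = -1.0864 + -0.6200i
Iter 1: z = -1.0864 + -0.6200i, |z|^2 = 1.5646
Iter 2: z = -0.2906 + 0.7271i, |z|^2 = 0.6131
Iter 3: z = -1.5306 + -1.0426i, |z|^2 = 3.4296
Iter 4: z = 0.1694 + 2.5714i, |z|^2 = 6.6410
Escaped at iteration 4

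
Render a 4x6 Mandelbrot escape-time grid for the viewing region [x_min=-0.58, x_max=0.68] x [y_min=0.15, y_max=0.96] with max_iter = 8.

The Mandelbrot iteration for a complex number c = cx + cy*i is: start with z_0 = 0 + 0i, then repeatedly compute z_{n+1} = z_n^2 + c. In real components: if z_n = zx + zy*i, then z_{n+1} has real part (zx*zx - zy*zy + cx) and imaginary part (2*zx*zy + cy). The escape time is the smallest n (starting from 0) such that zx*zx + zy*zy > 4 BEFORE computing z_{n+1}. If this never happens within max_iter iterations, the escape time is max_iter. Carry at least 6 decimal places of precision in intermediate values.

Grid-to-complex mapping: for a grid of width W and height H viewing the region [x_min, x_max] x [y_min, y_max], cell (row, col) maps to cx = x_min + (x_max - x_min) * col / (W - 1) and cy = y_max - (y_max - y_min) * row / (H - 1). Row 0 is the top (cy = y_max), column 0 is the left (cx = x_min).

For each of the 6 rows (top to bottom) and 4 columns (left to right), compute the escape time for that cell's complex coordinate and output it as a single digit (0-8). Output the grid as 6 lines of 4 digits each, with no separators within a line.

(row=0, col=0): c = -0.5800 + 0.9600i → escape time 4
(row=0, col=1): c = -0.1600 + 0.9600i → escape time 8
(row=0, col=2): c = 0.2600 + 0.9600i → escape time 4
(row=0, col=3): c = 0.6800 + 0.9600i → escape time 2
(row=1, col=0): c = -0.5800 + 0.7980i → escape time 5
(row=1, col=1): c = -0.1600 + 0.7980i → escape time 8
(row=1, col=2): c = 0.2600 + 0.7980i → escape time 5
(row=1, col=3): c = 0.6800 + 0.7980i → escape time 3
(row=2, col=0): c = -0.5800 + 0.6360i → escape time 8
(row=2, col=1): c = -0.1600 + 0.6360i → escape time 8
(row=2, col=2): c = 0.2600 + 0.6360i → escape time 8
(row=2, col=3): c = 0.6800 + 0.6360i → escape time 3
(row=3, col=0): c = -0.5800 + 0.4740i → escape time 8
(row=3, col=1): c = -0.1600 + 0.4740i → escape time 8
(row=3, col=2): c = 0.2600 + 0.4740i → escape time 8
(row=3, col=3): c = 0.6800 + 0.4740i → escape time 3
(row=4, col=0): c = -0.5800 + 0.3120i → escape time 8
(row=4, col=1): c = -0.1600 + 0.3120i → escape time 8
(row=4, col=2): c = 0.2600 + 0.3120i → escape time 8
(row=4, col=3): c = 0.6800 + 0.3120i → escape time 3
(row=5, col=0): c = -0.5800 + 0.1500i → escape time 8
(row=5, col=1): c = -0.1600 + 0.1500i → escape time 8
(row=5, col=2): c = 0.2600 + 0.1500i → escape time 8
(row=5, col=3): c = 0.6800 + 0.1500i → escape time 3

Answer: 4842
5853
8883
8883
8883
8883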